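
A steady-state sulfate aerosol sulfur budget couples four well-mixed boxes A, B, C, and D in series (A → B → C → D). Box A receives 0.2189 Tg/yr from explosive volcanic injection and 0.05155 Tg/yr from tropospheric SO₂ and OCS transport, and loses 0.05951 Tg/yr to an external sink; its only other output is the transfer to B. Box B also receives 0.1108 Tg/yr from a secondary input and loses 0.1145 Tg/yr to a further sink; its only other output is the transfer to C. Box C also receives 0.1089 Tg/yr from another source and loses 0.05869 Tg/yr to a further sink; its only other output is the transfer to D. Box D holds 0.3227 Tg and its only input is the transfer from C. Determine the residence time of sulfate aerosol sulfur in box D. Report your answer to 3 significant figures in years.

Box A: F(A→B) = (0.2189 + 0.05155) − 0.05951 = 0.21094 Tg/yr.
Box B: F(B→C) = (0.21094 + 0.1108) − 0.1145 = 0.20724 Tg/yr.
Box C: F(C→D) = (0.20724 + 0.1089) − 0.05869 = 0.25745 Tg/yr.
Box D throughput = its input = 0.25745 Tg/yr; τ = 0.3227 / 0.25745 = 1.253 yr.

1.25 yr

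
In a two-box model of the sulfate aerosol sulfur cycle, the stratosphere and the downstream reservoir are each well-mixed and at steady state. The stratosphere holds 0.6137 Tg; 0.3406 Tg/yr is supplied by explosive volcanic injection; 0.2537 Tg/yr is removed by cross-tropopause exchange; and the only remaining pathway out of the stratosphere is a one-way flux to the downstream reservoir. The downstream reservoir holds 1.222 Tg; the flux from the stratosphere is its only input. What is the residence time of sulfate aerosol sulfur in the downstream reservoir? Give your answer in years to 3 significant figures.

Balance the stratosphere: ΣF_in = 0.34060 Tg/yr.
Flux to the downstream reservoir = ΣF_in − (0.2537) = 0.086900 Tg/yr.
At steady state the output of the downstream reservoir equals its input, 0.086900 Tg/yr.
τ = M / F = 1.222 / 0.086900 = 14.06 yr.

14.1 yr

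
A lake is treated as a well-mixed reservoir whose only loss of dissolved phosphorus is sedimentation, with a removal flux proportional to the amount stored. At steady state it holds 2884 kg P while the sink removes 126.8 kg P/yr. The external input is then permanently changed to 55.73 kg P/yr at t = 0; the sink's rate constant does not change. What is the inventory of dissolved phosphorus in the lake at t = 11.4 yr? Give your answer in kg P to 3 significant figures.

τ = M₀/F₀ = 2884/126.8 = 22.74 yr; rate constant k = 1/τ.
New steady state M_∞ = F₁/k = F₁·τ = 55.73 × 22.74 = 1267.5 kg P.
M(t) = M_∞ + (M₀ − M_∞)·e^(−t/τ); t/τ = 11.4/22.74 = 0.5012, so e^(−t/τ) = 0.6058.
M(t) = 1267.5 + 1616 × 0.6058 = 2246.8 kg P.

2250 kg P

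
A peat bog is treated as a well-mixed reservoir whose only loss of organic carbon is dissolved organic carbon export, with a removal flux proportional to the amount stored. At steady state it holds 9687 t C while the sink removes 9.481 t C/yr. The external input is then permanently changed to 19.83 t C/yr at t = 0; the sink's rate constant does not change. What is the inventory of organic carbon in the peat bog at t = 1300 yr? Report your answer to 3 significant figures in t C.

The sink rate constant is k = F₀/M₀ = 9.481/9687 = 0.0009787 yr⁻¹.
Solving dM/dt = F₁ − kM with M(0) = M₀ gives M(t) = F₁/k + (M₀ − F₁/k)·e^(−kt).
F₁/k = 19.83/0.0009787 = 20261 t C; kt = 0.0009787 × 1300 = 1.272, e^(−kt) = 0.2802.
M(1300) = 20261 + (9687 − 20261) × 0.2802 = 20261 − 2962 = 17298 t C.

17300 t C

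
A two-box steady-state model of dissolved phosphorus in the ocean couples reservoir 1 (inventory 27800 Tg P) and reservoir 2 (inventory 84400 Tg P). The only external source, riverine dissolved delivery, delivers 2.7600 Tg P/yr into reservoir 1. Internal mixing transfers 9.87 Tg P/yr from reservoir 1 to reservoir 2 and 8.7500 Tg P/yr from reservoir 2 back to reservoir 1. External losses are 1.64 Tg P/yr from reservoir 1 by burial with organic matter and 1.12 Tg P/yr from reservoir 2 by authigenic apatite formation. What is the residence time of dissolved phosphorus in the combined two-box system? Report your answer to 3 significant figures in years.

40700 yr

For the system as a whole, the A↔B exchange is internal and contributes nothing to the throughput; only the external sinks remove mass.
M_total = 27800 + 84400 = 112200 Tg P.
ΣF_external_out = 1.64 + 1.12 = 2.7600 Tg P/yr.
τ = M_total / ΣF_ext = 112200 / 2.7600 = 40650 yr.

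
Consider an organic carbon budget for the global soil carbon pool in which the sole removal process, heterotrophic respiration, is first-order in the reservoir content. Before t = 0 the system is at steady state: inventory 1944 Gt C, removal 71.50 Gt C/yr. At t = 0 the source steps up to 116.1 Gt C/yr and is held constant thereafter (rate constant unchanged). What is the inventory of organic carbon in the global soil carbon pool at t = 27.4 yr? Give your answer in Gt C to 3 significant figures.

2710 Gt C

The sink rate constant is k = F₀/M₀ = 71.50/1944 = 0.03678 yr⁻¹.
Solving dM/dt = F₁ − kM with M(0) = M₀ gives M(t) = F₁/k + (M₀ − F₁/k)·e^(−kt).
F₁/k = 116.1/0.03678 = 3156.6 Gt C; kt = 0.03678 × 27.4 = 1.008, e^(−kt) = 0.3650.
M(27.4) = 3156.6 + (1944 − 3156.6) × 0.3650 = 3156.6 − 442.6 = 2714.0 Gt C.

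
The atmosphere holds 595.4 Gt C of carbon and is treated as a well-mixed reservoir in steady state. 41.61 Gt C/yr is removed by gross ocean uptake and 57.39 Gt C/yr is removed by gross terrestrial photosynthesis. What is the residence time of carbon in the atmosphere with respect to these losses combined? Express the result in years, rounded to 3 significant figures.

Total removal = 41.61 + 57.39 = 99.000 Gt C/yr.
τ = M / ΣF_out = 595.4 / 99.000 = 6.014 yr.

6.01 yr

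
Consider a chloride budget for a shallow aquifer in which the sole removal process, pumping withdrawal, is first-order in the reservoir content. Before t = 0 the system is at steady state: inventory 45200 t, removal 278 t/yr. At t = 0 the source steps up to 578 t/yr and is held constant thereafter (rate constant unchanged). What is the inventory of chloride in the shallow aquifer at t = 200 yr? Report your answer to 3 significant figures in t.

Residence time τ = M₀/F₀ = 162.6 yr. The eventual steady state is M_∞ = M₀·(F₁/F₀) = 45200 × 578/278 = 93977 t.
The anomaly ΔM(t) = M(t) − M_∞ decays as ΔM₀·e^(−t/τ) with ΔM₀ = 45200 − 93977 = −48780 t.
At t = 200 yr, e^(−t/τ) = e^(−1.230) = 0.2923, so ΔM = −14260 t and M = 93977 − 14260 = 79721 t.

79700 t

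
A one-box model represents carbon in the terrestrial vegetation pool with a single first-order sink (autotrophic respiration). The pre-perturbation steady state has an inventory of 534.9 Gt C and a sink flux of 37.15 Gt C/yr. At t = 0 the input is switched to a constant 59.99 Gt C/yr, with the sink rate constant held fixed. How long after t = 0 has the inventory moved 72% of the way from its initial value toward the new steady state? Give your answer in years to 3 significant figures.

18.3 yr

τ = M₀/F₀ = 534.9/37.15 = 14.40 yr.
The remaining gap fraction is e^(−t/τ); 72% covered ⇒ e^(−t/τ) = 0.280.
t = −τ ln(0.280) = 14.40 × 1.273 = 18.33 yr.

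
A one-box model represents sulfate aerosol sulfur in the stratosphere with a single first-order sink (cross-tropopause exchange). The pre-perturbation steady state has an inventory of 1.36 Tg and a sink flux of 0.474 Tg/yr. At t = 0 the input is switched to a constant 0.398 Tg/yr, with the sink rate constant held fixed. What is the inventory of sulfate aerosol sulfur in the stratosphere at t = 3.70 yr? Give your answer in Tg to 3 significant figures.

τ = M₀/F₀ = 1.36/0.474 = 2.869 yr; rate constant k = 1/τ.
New steady state M_∞ = F₁/k = F₁·τ = 0.398 × 2.869 = 1.1419 Tg.
M(t) = M_∞ + (M₀ − M_∞)·e^(−t/τ); t/τ = 3.70/2.869 = 1.290, so e^(−t/τ) = 0.2754.
M(t) = 1.1419 + 0.2181 × 0.2754 = 1.2020 Tg.

1.20 Tg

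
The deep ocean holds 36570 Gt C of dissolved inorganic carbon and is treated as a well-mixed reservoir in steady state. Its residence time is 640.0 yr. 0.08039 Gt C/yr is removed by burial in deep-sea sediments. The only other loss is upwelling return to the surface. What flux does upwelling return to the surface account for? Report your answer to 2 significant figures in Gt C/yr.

Total removal F = M/τ = 36570 / 640.0 = 57.14 Gt C/yr.
Upwelling return to the surface = F − (0.08039) = 57.14 − 0.08039 = 57.06 Gt C/yr.

57 Gt C/yr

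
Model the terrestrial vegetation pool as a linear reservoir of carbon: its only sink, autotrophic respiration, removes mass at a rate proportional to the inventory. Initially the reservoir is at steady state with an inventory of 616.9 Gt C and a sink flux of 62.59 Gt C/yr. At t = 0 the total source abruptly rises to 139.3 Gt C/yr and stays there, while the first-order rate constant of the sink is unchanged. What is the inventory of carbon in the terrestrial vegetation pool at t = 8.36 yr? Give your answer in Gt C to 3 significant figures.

1050 Gt C

τ = M₀/F₀ = 616.9/62.59 = 9.856 yr; rate constant k = 1/τ.
New steady state M_∞ = F₁/k = F₁·τ = 139.3 × 9.856 = 1373.0 Gt C.
M(t) = M_∞ + (M₀ − M_∞)·e^(−t/τ); t/τ = 8.36/9.856 = 0.8482, so e^(−t/τ) = 0.4282.
M(t) = 1373.0 − 756.1 × 0.4282 = 1049.2 Gt C.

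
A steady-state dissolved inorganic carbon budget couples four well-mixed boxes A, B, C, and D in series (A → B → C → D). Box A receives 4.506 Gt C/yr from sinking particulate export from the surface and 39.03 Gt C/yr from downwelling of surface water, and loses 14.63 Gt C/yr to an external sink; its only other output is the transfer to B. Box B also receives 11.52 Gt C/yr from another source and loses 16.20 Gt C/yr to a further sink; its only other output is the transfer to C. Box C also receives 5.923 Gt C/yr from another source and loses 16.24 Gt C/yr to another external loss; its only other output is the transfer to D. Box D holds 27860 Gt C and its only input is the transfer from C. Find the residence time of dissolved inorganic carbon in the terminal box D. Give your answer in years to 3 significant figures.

Box A: F(A→B) = (4.506 + 39.03) − 14.63 = 28.906 Gt C/yr.
Box B: F(B→C) = (28.906 + 11.52) − 16.20 = 24.226 Gt C/yr.
Box C: F(C→D) = (24.226 + 5.923) − 16.24 = 13.909 Gt C/yr.
Box D throughput = its input = 13.909 Gt C/yr; τ = 27860 / 13.909 = 2003 yr.

2000 yr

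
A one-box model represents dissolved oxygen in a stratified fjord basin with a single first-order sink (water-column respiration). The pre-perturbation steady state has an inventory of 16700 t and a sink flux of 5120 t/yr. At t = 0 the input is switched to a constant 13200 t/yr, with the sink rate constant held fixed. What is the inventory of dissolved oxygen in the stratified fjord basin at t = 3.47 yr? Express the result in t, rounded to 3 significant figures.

34000 t

Residence time τ = M₀/F₀ = 3.262 yr. The eventual steady state is M_∞ = M₀·(F₁/F₀) = 16700 × 13200/5120 = 43055 t.
The anomaly ΔM(t) = M(t) − M_∞ decays as ΔM₀·e^(−t/τ) with ΔM₀ = 16700 − 43055 = −26350 t.
At t = 3.47 yr, e^(−t/τ) = e^(−1.064) = 0.3451, so ΔM = −9096 t and M = 43055 − 9096 = 33959 t.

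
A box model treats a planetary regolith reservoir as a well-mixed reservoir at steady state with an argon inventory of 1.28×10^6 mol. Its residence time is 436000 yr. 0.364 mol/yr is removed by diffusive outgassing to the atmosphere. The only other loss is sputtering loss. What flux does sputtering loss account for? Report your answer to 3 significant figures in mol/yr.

2.57 mol/yr

Total removal F = M/τ = 1.28×10^6 / 436000 = 2.936 mol/yr.
Sputtering loss = F − (0.364) = 2.936 − 0.3640 = 2.572 mol/yr.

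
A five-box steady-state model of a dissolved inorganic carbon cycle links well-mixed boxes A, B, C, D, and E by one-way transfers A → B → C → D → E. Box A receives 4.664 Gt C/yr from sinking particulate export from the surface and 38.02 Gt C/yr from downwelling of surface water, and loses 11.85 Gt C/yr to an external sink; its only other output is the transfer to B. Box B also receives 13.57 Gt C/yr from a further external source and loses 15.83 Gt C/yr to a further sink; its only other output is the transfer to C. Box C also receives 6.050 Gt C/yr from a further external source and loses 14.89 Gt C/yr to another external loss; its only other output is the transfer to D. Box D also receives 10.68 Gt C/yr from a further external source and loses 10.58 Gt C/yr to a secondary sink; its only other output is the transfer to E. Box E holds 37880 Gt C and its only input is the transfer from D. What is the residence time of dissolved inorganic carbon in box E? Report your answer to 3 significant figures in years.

Box A: F(A→B) = (4.664 + 38.02) − 11.85 = 30.834 Gt C/yr.
Box B: F(B→C) = (30.834 + 13.57) − 15.83 = 28.574 Gt C/yr.
Box C: F(C→D) = (28.574 + 6.050) − 14.89 = 19.734 Gt C/yr.
Box D: F(D→E) = (19.734 + 10.68) − 10.58 = 19.834 Gt C/yr.
Box E throughput = its input = 19.834 Gt C/yr; τ = 37880 / 19.834 = 1910 yr.

1910 yr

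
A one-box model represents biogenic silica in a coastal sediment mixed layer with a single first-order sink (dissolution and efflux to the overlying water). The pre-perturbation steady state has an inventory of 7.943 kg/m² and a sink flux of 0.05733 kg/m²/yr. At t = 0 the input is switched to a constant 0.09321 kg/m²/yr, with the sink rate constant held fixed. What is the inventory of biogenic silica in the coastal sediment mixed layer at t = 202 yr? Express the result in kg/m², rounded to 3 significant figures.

τ = M₀/F₀ = 7.943/0.05733 = 138.5 yr; rate constant k = 1/τ.
New steady state M_∞ = F₁/k = F₁·τ = 0.09321 × 138.5 = 12.914 kg/m².
M(t) = M_∞ + (M₀ − M_∞)·e^(−t/τ); t/τ = 202/138.5 = 1.458, so e^(−t/τ) = 0.2327.
M(t) = 12.914 − 4.971 × 0.2327 = 11.757 kg/m².

11.8 kg/m²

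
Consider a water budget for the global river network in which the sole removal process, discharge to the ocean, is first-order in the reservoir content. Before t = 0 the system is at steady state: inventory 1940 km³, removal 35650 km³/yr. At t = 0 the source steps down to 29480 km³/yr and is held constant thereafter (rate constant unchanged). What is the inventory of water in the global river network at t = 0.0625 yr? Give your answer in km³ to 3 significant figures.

1710 km³

The sink rate constant is k = F₀/M₀ = 35650/1940 = 18.38 yr⁻¹.
Solving dM/dt = F₁ − kM with M(0) = M₀ gives M(t) = F₁/k + (M₀ − F₁/k)·e^(−kt).
F₁/k = 29480/18.38 = 1604.2 km³; kt = 18.38 × 0.0625 = 1.149, e^(−kt) = 0.3171.
M(0.0625) = 1604.2 + (1940 − 1604.2) × 0.3171 = 1604.2 + 106.5 = 1710.7 km³.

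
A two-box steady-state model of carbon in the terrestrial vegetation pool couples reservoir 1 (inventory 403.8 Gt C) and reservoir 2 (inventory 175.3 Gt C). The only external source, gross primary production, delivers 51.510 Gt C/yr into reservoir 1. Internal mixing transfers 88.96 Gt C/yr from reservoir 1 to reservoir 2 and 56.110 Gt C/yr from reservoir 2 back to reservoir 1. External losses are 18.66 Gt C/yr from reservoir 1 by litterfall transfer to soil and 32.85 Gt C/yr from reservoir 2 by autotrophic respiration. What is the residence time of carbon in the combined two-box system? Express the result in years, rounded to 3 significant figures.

Residence time in the combined system uses the total inventory and the total *external* removal — internal exchanges between the two boxes cancel.
M_total = 403.8 + 175.3 = 579.10 Gt C.
ΣF_external_out = 18.66 + 32.85 = 51.510 Gt C/yr.
τ = M_total / ΣF_ext = 579.10 / 51.510 = 11.24 yr.

11.2 yr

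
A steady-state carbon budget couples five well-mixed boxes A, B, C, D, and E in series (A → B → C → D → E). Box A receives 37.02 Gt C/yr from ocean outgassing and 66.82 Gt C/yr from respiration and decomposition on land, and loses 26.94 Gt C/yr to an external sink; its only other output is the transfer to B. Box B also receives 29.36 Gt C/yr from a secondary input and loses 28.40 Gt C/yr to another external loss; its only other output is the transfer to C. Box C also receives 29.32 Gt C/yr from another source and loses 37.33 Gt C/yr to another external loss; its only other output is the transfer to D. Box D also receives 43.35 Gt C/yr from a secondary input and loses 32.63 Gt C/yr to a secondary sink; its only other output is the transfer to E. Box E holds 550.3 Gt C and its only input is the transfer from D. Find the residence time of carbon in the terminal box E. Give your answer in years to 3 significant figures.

6.83 yr

Box A: F(A→B) = (37.02 + 66.82) − 26.94 = 76.900 Gt C/yr.
Box B: F(B→C) = (76.900 + 29.36) − 28.40 = 77.860 Gt C/yr.
Box C: F(C→D) = (77.860 + 29.32) − 37.33 = 69.850 Gt C/yr.
Box D: F(D→E) = (69.850 + 43.35) − 32.63 = 80.570 Gt C/yr.
Box E throughput = its input = 80.570 Gt C/yr; τ = 550.3 / 80.570 = 6.830 yr.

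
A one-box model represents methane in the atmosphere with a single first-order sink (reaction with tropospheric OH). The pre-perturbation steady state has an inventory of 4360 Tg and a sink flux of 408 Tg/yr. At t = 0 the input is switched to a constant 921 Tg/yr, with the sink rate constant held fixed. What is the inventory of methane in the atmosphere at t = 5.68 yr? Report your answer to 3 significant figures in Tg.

τ = M₀/F₀ = 4360/408 = 10.69 yr; rate constant k = 1/τ.
New steady state M_∞ = F₁/k = F₁·τ = 921 × 10.69 = 9842.1 Tg.
M(t) = M_∞ + (M₀ − M_∞)·e^(−t/τ); t/τ = 5.68/10.69 = 0.5315, so e^(−t/τ) = 0.5877.
M(t) = 9842.1 − 5482 × 0.5877 = 6620.2 Tg.

6620 Tg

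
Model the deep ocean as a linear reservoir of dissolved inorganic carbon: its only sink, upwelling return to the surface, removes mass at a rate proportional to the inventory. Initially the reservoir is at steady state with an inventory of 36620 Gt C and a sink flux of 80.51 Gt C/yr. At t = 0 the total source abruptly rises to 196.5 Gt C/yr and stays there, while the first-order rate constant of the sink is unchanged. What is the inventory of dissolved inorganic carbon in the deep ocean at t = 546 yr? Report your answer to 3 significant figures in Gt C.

Residence time τ = M₀/F₀ = 454.9 yr. The eventual steady state is M_∞ = M₀·(F₁/F₀) = 36620 × 196.5/80.51 = 89378 Gt C.
The anomaly ΔM(t) = M(t) − M_∞ decays as ΔM₀·e^(−t/τ) with ΔM₀ = 36620 − 89378 = −52760 Gt C.
At t = 546 yr, e^(−t/τ) = e^(−1.200) = 0.3011, so ΔM = −15880 Gt C and M = 89378 − 15880 = 73494 Gt C.

73500 Gt C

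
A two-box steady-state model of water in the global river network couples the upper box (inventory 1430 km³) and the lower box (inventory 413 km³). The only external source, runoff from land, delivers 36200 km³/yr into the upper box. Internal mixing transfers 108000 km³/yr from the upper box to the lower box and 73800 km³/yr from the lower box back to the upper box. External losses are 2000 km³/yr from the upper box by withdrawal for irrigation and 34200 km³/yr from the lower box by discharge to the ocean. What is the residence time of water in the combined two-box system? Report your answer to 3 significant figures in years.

0.0509 yr

Treat the two boxes together as one reservoir: the mixing fluxes between them are internal recycling, so τ = ΣM / Σ(external losses).
M_total = 1430 + 413 = 1843.0 km³.
ΣF_external_out = 2000 + 34200 = 36200 km³/yr.
τ = M_total / ΣF_ext = 1843.0 / 36200 = 0.05091 yr.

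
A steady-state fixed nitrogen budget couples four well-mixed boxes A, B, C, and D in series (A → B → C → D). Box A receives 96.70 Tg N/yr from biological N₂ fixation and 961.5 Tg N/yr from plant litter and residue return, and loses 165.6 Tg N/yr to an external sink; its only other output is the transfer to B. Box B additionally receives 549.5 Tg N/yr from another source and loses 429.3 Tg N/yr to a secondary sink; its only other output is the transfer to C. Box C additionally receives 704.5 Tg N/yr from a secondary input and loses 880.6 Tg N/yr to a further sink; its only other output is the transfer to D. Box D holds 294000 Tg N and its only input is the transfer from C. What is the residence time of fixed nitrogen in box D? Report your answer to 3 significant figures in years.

351 yr

Box A: F(A→B) = (96.70 + 961.5) − 165.6 = 892.60 Tg N/yr.
Box B: F(B→C) = (892.60 + 549.5) − 429.3 = 1012.8 Tg N/yr.
Box C: F(C→D) = (1012.8 + 704.5) − 880.6 = 836.70 Tg N/yr.
Box D throughput = its input = 836.70 Tg N/yr; τ = 294000 / 836.70 = 351.4 yr.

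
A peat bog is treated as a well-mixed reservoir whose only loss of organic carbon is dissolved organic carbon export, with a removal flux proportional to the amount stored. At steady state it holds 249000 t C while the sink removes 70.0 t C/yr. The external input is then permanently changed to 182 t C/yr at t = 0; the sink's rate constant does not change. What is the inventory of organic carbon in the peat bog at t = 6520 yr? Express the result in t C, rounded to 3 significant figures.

584000 t C

Residence time τ = M₀/F₀ = 3557 yr. The eventual steady state is M_∞ = M₀·(F₁/F₀) = 249000 × 182/70.0 = 647400 t C.
The anomaly ΔM(t) = M(t) − M_∞ decays as ΔM₀·e^(−t/τ) with ΔM₀ = 249000 − 647400 = −398400 t C.
At t = 6520 yr, e^(−t/τ) = e^(−1.833) = 0.1599, so ΔM = −63720 t C and M = 647400 − 63720 = 583680 t C.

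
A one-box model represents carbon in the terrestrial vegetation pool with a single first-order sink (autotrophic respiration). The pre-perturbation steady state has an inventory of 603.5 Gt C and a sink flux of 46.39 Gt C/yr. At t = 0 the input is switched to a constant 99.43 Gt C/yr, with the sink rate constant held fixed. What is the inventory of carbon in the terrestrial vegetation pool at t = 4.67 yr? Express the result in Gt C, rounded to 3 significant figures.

812 Gt C

The sink rate constant is k = F₀/M₀ = 46.39/603.5 = 0.07687 yr⁻¹.
Solving dM/dt = F₁ − kM with M(0) = M₀ gives M(t) = F₁/k + (M₀ − F₁/k)·e^(−kt).
F₁/k = 99.43/0.07687 = 1293.5 Gt C; kt = 0.07687 × 4.67 = 0.3590, e^(−kt) = 0.6984.
M(4.67) = 1293.5 + (603.5 − 1293.5) × 0.6984 = 1293.5 − 481.9 = 811.61 Gt C.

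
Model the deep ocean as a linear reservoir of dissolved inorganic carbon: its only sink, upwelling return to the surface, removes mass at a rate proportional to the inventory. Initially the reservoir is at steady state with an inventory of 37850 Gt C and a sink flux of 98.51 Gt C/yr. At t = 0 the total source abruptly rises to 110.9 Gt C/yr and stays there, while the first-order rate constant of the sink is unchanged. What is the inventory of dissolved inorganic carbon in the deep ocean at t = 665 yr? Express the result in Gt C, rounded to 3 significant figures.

Residence time τ = M₀/F₀ = 384.2 yr. The eventual steady state is M_∞ = M₀·(F₁/F₀) = 37850 × 110.9/98.51 = 42611 Gt C.
The anomaly ΔM(t) = M(t) − M_∞ decays as ΔM₀·e^(−t/τ) with ΔM₀ = 37850 − 42611 = −4761 Gt C.
At t = 665 yr, e^(−t/τ) = e^(−1.731) = 0.1772, so ΔM = −843.3 Gt C and M = 42611 − 843.3 = 41767 Gt C.

41800 Gt C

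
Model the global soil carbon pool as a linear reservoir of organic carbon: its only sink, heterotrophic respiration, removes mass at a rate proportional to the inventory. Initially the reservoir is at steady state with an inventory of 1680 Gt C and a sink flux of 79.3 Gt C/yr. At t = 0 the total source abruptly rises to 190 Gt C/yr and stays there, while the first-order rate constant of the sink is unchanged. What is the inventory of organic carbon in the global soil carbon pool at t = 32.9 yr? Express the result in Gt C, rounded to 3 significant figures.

Residence time τ = M₀/F₀ = 21.19 yr. The eventual steady state is M_∞ = M₀·(F₁/F₀) = 1680 × 190/79.3 = 4025.2 Gt C.
The anomaly ΔM(t) = M(t) − M_∞ decays as ΔM₀·e^(−t/τ) with ΔM₀ = 1680 − 4025.2 = −2345 Gt C.
At t = 32.9 yr, e^(−t/τ) = e^(−1.553) = 0.2116, so ΔM = −496.3 Gt C and M = 4025.2 − 496.3 = 3528.9 Gt C.

3530 Gt C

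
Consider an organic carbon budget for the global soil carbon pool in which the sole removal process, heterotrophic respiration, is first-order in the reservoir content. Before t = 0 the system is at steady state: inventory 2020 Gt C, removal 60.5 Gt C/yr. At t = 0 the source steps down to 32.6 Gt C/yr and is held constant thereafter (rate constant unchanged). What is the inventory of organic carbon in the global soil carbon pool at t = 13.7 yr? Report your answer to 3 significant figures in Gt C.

The sink rate constant is k = F₀/M₀ = 60.5/2020 = 0.02995 yr⁻¹.
Solving dM/dt = F₁ − kM with M(0) = M₀ gives M(t) = F₁/k + (M₀ − F₁/k)·e^(−kt).
F₁/k = 32.6/0.02995 = 1088.5 Gt C; kt = 0.02995 × 13.7 = 0.4103, e^(−kt) = 0.6634.
M(13.7) = 1088.5 + (2020 − 1088.5) × 0.6634 = 1088.5 + 618.0 = 1706.5 Gt C.

1710 Gt C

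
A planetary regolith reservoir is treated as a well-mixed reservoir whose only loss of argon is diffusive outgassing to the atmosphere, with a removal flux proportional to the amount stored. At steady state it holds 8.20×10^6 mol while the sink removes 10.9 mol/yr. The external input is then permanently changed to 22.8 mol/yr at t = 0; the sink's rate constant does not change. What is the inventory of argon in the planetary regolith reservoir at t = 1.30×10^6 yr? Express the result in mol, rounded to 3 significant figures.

Residence time τ = M₀/F₀ = 752300 yr. The eventual steady state is M_∞ = M₀·(F₁/F₀) = 8.20×10^6 × 22.8/10.9 = 1.7152×10^7 mol.
The anomaly ΔM(t) = M(t) − M_∞ decays as ΔM₀·e^(−t/τ) with ΔM₀ = 8.20×10^6 − 1.7152×10^7 = −8.952×10^6 mol.
At t = 1.30×10^6 yr, e^(−t/τ) = e^(−1.728) = 0.1776, so ΔM = −1.590×10^6 mol and M = 1.7152×10^7 − 1.590×10^6 = 1.5562×10^7 mol.

1.56×10^7 mol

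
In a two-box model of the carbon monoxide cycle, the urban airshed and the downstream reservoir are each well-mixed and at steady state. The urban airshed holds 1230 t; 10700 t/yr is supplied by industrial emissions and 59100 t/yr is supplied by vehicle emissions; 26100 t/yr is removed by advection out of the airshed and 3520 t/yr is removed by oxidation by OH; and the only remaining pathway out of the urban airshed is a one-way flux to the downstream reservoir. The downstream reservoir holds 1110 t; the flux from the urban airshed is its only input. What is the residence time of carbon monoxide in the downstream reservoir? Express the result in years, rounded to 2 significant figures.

0.028 yr

Balance the urban airshed: ΣF_in = 10700 + 59100 = 69800 t/yr.
Flux to the downstream reservoir = ΣF_in − (26100 + 3520) = 40180 t/yr.
At steady state the output of the downstream reservoir equals its input, 40180 t/yr.
τ = M / F = 1110 / 40180 = 0.02763 yr.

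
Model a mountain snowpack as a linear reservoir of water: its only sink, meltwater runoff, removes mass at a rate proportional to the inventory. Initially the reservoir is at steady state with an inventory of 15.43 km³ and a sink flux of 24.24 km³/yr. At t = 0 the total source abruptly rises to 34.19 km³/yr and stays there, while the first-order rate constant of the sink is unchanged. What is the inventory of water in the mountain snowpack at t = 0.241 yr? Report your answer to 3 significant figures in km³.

17.4 km³

Residence time τ = M₀/F₀ = 0.6366 yr. The eventual steady state is M_∞ = M₀·(F₁/F₀) = 15.43 × 34.19/24.24 = 21.764 km³.
The anomaly ΔM(t) = M(t) − M_∞ decays as ΔM₀·e^(−t/τ) with ΔM₀ = 15.43 − 21.764 = −6.334 km³.
At t = 0.241 yr, e^(−t/τ) = e^(−0.3786) = 0.6848, so ΔM = −4.337 km³ and M = 21.764 − 4.337 = 17.426 km³.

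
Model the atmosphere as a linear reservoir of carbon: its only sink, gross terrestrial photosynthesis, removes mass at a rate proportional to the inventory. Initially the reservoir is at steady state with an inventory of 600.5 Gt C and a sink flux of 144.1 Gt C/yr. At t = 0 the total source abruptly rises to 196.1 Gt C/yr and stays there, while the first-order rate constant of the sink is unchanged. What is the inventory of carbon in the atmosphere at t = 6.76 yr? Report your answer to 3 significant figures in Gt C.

774 Gt C

The sink rate constant is k = F₀/M₀ = 144.1/600.5 = 0.2400 yr⁻¹.
Solving dM/dt = F₁ − kM with M(0) = M₀ gives M(t) = F₁/k + (M₀ − F₁/k)·e^(−kt).
F₁/k = 196.1/0.2400 = 817.20 Gt C; kt = 0.2400 × 6.76 = 1.622, e^(−kt) = 0.1975.
M(6.76) = 817.20 + (600.5 − 817.20) × 0.1975 = 817.20 − 42.79 = 774.41 Gt C.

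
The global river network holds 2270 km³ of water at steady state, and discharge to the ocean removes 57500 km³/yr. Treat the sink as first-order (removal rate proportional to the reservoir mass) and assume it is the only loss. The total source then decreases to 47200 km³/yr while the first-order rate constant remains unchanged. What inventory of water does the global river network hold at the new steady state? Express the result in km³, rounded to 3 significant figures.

Rate constant k = F/M = 57500 / 2270 = 25.33 yr⁻¹.
At the new steady state, source = k·M_new ⇒ M_new = 47200 / 25.33 = 1863 km³.
(Equivalently M_new = M × F_new/F_old = 2270 × 47200/57500.)

1860 km³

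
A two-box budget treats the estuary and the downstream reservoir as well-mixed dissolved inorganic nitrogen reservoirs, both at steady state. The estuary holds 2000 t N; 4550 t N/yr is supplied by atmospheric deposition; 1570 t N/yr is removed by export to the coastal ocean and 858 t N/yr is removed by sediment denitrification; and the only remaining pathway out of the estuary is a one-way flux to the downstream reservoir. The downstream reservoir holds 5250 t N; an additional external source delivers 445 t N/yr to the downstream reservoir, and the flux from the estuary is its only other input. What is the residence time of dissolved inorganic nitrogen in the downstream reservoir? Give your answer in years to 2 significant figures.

2.0 yr

Balance the estuary: ΣF_in = 4550.0 t N/yr.
Flux to the downstream reservoir = ΣF_in − (1570 + 858) = 2122.0 t N/yr.
Total input to the downstream reservoir = 2122.0 + 445 = 2567.0 t N/yr; at steady state this equals its total output.
τ = M / F = 5250 / 2567.0 = 2.045 yr.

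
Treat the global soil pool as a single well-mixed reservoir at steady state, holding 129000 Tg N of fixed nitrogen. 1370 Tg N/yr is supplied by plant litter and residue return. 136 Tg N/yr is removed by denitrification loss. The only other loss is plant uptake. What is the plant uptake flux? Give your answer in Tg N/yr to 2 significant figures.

At steady state ΣF_in = ΣF_out.
ΣF_in = 1370.0 Tg N/yr.
Plant uptake flux = ΣF_in − (136) = 1370.0 − 136.0 = 1234 Tg N/yr.

1200 Tg N/yr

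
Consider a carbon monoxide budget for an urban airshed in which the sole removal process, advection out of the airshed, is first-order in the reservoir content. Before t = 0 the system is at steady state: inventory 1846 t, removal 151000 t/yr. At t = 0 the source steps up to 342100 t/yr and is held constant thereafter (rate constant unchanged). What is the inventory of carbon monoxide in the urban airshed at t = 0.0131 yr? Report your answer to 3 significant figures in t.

τ = M₀/F₀ = 1846/151000 = 0.01223 yr; rate constant k = 1/τ.
New steady state M_∞ = F₁/k = F₁·τ = 342100 × 0.01223 = 4182.2 t.
M(t) = M_∞ + (M₀ − M_∞)·e^(−t/τ); t/τ = 0.0131/0.01223 = 1.072, so e^(−t/τ) = 0.3425.
M(t) = 4182.2 − 2336 × 0.3425 = 3382.1 t.

3380 t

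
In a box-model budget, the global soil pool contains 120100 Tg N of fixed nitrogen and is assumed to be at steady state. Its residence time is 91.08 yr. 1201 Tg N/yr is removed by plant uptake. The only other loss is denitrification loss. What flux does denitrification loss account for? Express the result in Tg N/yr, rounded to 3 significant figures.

Total removal F = M/τ = 120100 / 91.08 = 1319 Tg N/yr.
Denitrification loss = F − (1201) = 1319 − 1201 = 117.6 Tg N/yr.

118 Tg N/yr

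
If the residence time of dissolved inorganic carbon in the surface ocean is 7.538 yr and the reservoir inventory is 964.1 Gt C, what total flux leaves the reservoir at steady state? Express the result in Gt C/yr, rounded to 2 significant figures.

F = M / τ = 964.1 / 7.538 = 127.9 Gt C/yr.

130 Gt C/yr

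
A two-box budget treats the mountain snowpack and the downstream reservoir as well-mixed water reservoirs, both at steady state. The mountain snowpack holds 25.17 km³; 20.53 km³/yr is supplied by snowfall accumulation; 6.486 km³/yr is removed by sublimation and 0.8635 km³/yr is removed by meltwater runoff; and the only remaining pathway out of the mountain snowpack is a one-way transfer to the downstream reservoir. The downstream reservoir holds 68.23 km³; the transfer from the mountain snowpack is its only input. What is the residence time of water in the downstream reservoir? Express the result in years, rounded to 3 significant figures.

Balance the mountain snowpack: ΣF_in = 20.530 km³/yr.
Transfer to the downstream reservoir = ΣF_in − (6.486 + 0.8635) = 13.181 km³/yr.
At steady state the output of the downstream reservoir equals its input, 13.181 km³/yr.
τ = M / F = 68.23 / 13.181 = 5.177 yr.

5.18 yr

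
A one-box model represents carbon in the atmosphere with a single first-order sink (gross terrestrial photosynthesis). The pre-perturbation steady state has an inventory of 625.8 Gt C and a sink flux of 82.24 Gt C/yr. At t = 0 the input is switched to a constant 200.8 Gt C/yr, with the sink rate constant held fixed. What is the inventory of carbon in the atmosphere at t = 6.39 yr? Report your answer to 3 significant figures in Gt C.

Residence time τ = M₀/F₀ = 7.609 yr. The eventual steady state is M_∞ = M₀·(F₁/F₀) = 625.8 × 200.8/82.24 = 1528.0 Gt C.
The anomaly ΔM(t) = M(t) − M_∞ decays as ΔM₀·e^(−t/τ) with ΔM₀ = 625.8 − 1528.0 = −902.2 Gt C.
At t = 6.39 yr, e^(−t/τ) = e^(−0.8397) = 0.4318, so ΔM = −389.6 Gt C and M = 1528.0 − 389.6 = 1138.4 Gt C.

1140 Gt C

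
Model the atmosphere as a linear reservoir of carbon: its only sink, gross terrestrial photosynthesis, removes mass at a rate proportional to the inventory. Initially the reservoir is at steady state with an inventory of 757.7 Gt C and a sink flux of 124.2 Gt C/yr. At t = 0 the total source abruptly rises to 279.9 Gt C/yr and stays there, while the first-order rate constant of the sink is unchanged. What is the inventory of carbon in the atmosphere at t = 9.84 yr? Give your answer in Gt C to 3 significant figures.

Residence time τ = M₀/F₀ = 6.101 yr. The eventual steady state is M_∞ = M₀·(F₁/F₀) = 757.7 × 279.9/124.2 = 1707.6 Gt C.
The anomaly ΔM(t) = M(t) − M_∞ decays as ΔM₀·e^(−t/τ) with ΔM₀ = 757.7 − 1707.6 = −949.9 Gt C.
At t = 9.84 yr, e^(−t/τ) = e^(−1.613) = 0.1993, so ΔM = −189.3 Gt C and M = 1707.6 − 189.3 = 1518.3 Gt C.

1520 Gt C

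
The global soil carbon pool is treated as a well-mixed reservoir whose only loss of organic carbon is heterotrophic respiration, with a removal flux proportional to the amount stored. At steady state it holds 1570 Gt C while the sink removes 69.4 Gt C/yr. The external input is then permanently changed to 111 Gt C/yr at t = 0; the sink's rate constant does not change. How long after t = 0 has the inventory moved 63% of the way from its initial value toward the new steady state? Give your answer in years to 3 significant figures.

22.5 yr

τ = M₀/F₀ = 1570/69.4 = 22.62 yr.
The remaining gap fraction is e^(−t/τ); 63% covered ⇒ e^(−t/τ) = 0.370.
t = −τ ln(0.370) = 22.62 × 0.9943 = 22.49 yr.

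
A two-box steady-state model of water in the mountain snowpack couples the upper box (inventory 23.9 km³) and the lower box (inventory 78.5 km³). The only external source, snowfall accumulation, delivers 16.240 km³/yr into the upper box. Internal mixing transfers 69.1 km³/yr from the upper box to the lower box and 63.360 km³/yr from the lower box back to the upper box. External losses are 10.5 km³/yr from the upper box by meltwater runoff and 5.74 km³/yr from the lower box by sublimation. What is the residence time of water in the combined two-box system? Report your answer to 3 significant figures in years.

Treat the two boxes together as one reservoir: the mixing fluxes between them are internal recycling, so τ = ΣM / Σ(external losses).
M_total = 23.9 + 78.5 = 102.40 km³.
ΣF_external_out = 10.5 + 5.74 = 16.240 km³/yr.
τ = M_total / ΣF_ext = 102.40 / 16.240 = 6.305 yr.

6.31 yr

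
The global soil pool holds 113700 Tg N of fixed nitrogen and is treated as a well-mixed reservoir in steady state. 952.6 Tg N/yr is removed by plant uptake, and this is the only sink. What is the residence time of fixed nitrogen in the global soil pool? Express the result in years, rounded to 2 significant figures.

120 yr

τ = M / F = 113700 / 952.6 = 119.4 yr.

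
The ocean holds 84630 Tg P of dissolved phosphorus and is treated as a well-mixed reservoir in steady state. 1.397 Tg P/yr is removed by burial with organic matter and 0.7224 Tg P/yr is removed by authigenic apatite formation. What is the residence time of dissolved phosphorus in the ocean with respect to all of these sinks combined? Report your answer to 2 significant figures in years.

Total removal flux = 1.397 + 0.7224 = 2.1194 Tg P/yr.
τ = M / ΣF_out = 84630 / 2.1194 = 39930 yr.

40000 yr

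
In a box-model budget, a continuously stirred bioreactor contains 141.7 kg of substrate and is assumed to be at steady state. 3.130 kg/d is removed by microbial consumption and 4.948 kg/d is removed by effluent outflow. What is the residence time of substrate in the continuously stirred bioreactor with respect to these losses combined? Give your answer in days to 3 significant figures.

17.5 d

Total removal = 3.130 + 4.948 = 8.0780 kg/d.
τ = M / ΣF_out = 141.7 / 8.0780 = 17.54 d.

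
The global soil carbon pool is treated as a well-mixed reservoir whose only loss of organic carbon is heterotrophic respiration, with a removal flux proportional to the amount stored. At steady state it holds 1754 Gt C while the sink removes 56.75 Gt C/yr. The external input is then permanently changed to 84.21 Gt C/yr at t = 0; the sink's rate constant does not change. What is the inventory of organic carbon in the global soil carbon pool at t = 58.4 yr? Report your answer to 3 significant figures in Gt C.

τ = M₀/F₀ = 1754/56.75 = 30.91 yr; rate constant k = 1/τ.
New steady state M_∞ = F₁/k = F₁·τ = 84.21 × 30.91 = 2602.7 Gt C.
M(t) = M_∞ + (M₀ − M_∞)·e^(−t/τ); t/τ = 58.4/30.91 = 1.890, so e^(−t/τ) = 0.1511.
M(t) = 2602.7 − 848.7 × 0.1511 = 2474.4 Gt C.

2470 Gt C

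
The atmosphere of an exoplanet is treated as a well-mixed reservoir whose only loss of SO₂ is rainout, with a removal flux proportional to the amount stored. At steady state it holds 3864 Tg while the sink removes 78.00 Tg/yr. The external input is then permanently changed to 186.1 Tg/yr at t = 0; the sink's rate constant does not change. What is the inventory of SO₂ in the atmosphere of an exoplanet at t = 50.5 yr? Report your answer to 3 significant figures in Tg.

7290 Tg

The sink rate constant is k = F₀/M₀ = 78.00/3864 = 0.02019 yr⁻¹.
Solving dM/dt = F₁ − kM with M(0) = M₀ gives M(t) = F₁/k + (M₀ − F₁/k)·e^(−kt).
F₁/k = 186.1/0.02019 = 9219.1 Tg; kt = 0.02019 × 50.5 = 1.019, e^(−kt) = 0.3608.
M(50.5) = 9219.1 + (3864 − 9219.1) × 0.3608 = 9219.1 − 1932 = 7286.9 Tg.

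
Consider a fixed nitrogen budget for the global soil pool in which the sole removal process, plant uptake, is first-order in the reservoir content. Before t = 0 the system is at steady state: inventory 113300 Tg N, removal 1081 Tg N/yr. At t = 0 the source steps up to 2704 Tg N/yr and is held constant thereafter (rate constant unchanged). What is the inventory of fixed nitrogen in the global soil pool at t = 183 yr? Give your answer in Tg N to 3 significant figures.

254000 Tg N

The sink rate constant is k = F₀/M₀ = 1081/113300 = 0.009541 yr⁻¹.
Solving dM/dt = F₁ − kM with M(0) = M₀ gives M(t) = F₁/k + (M₀ − F₁/k)·e^(−kt).
F₁/k = 2704/0.009541 = 283410 Tg N; kt = 0.009541 × 183 = 1.746, e^(−kt) = 0.1745.
M(183) = 283410 + (113300 − 283410) × 0.1745 = 283410 − 29680 = 253730 Tg N.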